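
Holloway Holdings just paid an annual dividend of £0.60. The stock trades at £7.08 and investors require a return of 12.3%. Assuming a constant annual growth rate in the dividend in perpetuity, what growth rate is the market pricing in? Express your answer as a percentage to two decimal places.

P = D₀(1+g)/(r−g) ⇒ P(r−g) = D₀(1+g) ⇒ g(P+D₀) = P·r − D₀
g = (P·r − D₀)/(P + D₀) = (£7.08×0.123 − £0.60) / (£7.08 + £0.60) = 0.035266

3.53%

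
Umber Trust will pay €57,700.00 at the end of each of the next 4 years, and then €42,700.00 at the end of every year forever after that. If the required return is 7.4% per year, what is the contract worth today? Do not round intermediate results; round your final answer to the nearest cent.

PV of 4-year annuity: €57,700.00 × [1 − (1+0.074)^−4] / 0.074 = 193690.12337
Perpetuity value at year 4: €42,700.00 / 0.074 = 577027.02703
PV of perpetuity: 577027.02703 / (1+0.074)^4 = 433689.62204
Total PV = 193690.12337 + 433689.62204 = 627379.74541

€627379.75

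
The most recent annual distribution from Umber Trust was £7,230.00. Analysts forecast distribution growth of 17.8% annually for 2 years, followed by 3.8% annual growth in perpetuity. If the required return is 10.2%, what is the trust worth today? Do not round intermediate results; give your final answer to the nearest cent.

£149983.55

D_1 = 8516.94000
D_2 = 10032.95532
Terminal value at year 2: TV = D_2×(1+g_2)/(r−g_2) = 10414.20762/0.064 = 162721.99410
P_0 = D_1/(1+r)^1 + D_2/(1+r)^2 + TV/(1+r)^2
    = 7728.62069 + 8261.62901 + 133993.29556 = 149983.54526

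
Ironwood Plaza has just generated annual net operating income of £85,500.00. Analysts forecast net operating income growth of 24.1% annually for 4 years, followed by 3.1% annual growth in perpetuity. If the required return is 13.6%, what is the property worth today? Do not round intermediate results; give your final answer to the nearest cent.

D_1 = 106105.50000
D_2 = 131676.92550
D_3 = 163411.06455
D_4 = 202793.13110
Terminal value at year 4: TV = D_4×(1+g_2)/(r−g_2) = 209079.71817/0.105 = 1991235.41110
P_0 = D_1/(1+r)^1 + D_2/(1+r)^2 + D_3/(1+r)^3 + D_4/(1+r)^4 + TV/(1+r)^4
    = 93402.72887 + 102035.90364 + 111467.03910 + 121769.89042 + 1195664.35261 = 1624339.91464

£1624339.91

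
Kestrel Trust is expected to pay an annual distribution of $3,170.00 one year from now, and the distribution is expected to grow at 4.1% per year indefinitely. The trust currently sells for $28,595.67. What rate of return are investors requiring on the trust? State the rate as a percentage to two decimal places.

15.19%

P = D₁/(r − g) ⇒ r = D₁/P + g = $3,170.0000/$28,595.67 + 0.041 = 0.110856 + 0.041 = 0.151856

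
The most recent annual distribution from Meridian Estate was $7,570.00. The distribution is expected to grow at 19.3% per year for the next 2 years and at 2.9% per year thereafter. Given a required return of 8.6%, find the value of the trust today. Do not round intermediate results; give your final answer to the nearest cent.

$182365.07

D_1 = 9031.01000
D_2 = 10773.99493
Terminal value at year 2: TV = D_2×(1+g_2)/(r−g_2) = 11086.44078/0.057 = 194498.96110
P_0 = D_1/(1+r)^1 + D_2/(1+r)^2 + TV/(1+r)^2
    = 8315.84715 + 9135.18015 + 164914.04168 = 182365.06898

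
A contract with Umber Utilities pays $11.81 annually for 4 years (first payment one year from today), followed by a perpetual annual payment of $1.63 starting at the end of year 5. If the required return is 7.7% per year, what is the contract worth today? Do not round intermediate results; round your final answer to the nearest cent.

$55.11

PV of 4-year annuity: $11.81 × [1 − (1+0.077)^−4] / 0.077 = 39.37885
Perpetuity value at year 4: $1.63 / 0.077 = 21.16883
PV of perpetuity: 21.16883 / (1+0.077)^4 = 15.73382
Total PV = 39.37885 + 15.73382 = 55.11267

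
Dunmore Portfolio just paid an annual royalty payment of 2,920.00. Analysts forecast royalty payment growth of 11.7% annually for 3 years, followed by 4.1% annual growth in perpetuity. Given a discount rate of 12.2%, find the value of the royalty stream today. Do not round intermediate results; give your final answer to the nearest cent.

45710.09

D_1 = 3261.64000
D_2 = 3643.25188
D_3 = 4069.51235
Terminal value at year 3: TV = D_3×(1+g_2)/(r−g_2) = 4236.36236/0.081 = 52300.76983
P_0 = D_1/(1+r)^1 + D_2/(1+r)^2 + D_3/(1+r)^3 + TV/(1+r)^3
    = 2906.98752 + 2894.03303 + 2881.13627 + 37027.93653 = 45710.09336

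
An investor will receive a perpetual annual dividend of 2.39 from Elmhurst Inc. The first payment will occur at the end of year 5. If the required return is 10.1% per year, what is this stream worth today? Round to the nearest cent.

16.10

Value at end of year 4: C / r = 2.39 / 0.101 = 23.6634
Discount to today: PV = 23.6634 / (1 + 0.101)^4 = 23.6634 / 1.469431 = 16.10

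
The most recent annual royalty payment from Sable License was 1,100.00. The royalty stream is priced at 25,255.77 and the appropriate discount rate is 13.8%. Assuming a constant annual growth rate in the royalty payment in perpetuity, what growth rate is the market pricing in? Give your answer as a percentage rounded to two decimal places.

9.05%

P = D₀(1+g)/(r−g) ⇒ P(r−g) = D₀(1+g) ⇒ g(P+D₀) = P·r − D₀
g = (P·r − D₀)/(P + D₀) = (25,255.77×0.138 − 1,100.00) / (25,255.77 + 1,100.00) = 0.090504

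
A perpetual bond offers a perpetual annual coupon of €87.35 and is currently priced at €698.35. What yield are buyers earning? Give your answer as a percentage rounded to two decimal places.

12.51%

P = C/r ⇒ r = C/P = €87.35/€698.35 = 0.125081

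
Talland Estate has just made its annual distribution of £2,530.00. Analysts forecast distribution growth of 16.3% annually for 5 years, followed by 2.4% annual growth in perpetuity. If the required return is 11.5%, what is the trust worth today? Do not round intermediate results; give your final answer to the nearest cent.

D_1 = 2942.39000
D_2 = 3421.99957
D_3 = 3979.78550
D_4 = 4628.49054
D_5 = 5382.93449
Terminal value at year 5: TV = D_5×(1+g_2)/(r−g_2) = 5512.12492/0.091 = 60572.80134
P_0 = D_1/(1+r)^1 + D_2/(1+r)^2 + D_3/(1+r)^3 + D_4/(1+r)^4 + D_5/(1+r)^5 + TV/(1+r)^5
    = 2638.91480 + 2752.51831 + 2871.01237 + 2994.60752 + 3123.52336 + 35148.21888 = 49528.79522

£49528.80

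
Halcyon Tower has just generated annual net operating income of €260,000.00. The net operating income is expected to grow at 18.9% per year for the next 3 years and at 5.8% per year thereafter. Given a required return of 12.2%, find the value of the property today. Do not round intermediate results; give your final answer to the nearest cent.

€5991923.61

D_1 = 309140.00000
D_2 = 367567.46000
D_3 = 437037.70994
Terminal value at year 3: TV = D_3×(1+g_2)/(r−g_2) = 462385.89712/0.064 = 7224779.64245
P_0 = D_1/(1+r)^1 + D_2/(1+r)^2 + D_3/(1+r)^3 + TV/(1+r)^3
    = 275525.84670 + 291978.81616 + 309414.27131 + 5115004.67262 = 5991923.60679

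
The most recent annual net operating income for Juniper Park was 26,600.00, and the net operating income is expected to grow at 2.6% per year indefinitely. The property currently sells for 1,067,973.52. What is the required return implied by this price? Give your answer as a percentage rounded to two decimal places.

D₁ = 26,600.00 × 1.026 = 27,291.6000
P = D₁/(r − g) ⇒ r = D₁/P + g = 27,291.6000/1,067,973.52 + 0.026 = 0.025555 + 0.026 = 0.051555

5.16%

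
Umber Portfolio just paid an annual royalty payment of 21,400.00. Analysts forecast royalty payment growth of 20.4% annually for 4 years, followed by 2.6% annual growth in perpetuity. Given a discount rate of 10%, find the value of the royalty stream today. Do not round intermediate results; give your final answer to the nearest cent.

D_1 = 25765.60000
D_2 = 31021.78240
D_3 = 37350.22601
D_4 = 44969.67212
Terminal value at year 4: TV = D_4×(1+g_2)/(r−g_2) = 46138.88359/0.074 = 623498.42690
P_0 = D_1/(1+r)^1 + D_2/(1+r)^2 + D_3/(1+r)^3 + D_4/(1+r)^4 + TV/(1+r)^4
    = 23423.27273 + 25637.83669 + 28061.77762 + 30714.89114 + 425857.81497 = 533695.59315

533695.59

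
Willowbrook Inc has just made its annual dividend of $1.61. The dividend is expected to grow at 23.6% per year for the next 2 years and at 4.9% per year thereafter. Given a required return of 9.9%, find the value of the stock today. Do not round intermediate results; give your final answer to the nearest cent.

D_1 = 1.98996
D_2 = 2.45959
Terminal value at year 2: TV = D_2×(1+g_2)/(r−g_2) = 2.58011/0.05 = 51.60221
P_0 = D_1/(1+r)^1 + D_2/(1+r)^2 + TV/(1+r)^2
    = 1.81070 + 2.03642 + 42.72410 = 46.57122

$46.57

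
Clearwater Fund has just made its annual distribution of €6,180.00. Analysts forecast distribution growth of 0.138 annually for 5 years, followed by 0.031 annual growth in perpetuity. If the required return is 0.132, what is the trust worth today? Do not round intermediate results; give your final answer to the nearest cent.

D_1 = 7032.84000
D_2 = 8003.37192
D_3 = 9107.83724
D_4 = 10364.71878
D_5 = 11795.04998
Terminal value at year 5: TV = D_5×(1+g_2)/(r−g_2) = 12160.69653/0.101 = 120402.93590
P_0 = D_1/(1+r)^1 + D_2/(1+r)^2 + D_3/(1+r)^3 + D_4/(1+r)^4 + D_5/(1+r)^5 + TV/(1+r)^5
    = 6212.75618 + 6245.68599 + 6278.79033 + 6312.07014 + 6345.52634 + 64774.63025 = 96169.45923

€96169.46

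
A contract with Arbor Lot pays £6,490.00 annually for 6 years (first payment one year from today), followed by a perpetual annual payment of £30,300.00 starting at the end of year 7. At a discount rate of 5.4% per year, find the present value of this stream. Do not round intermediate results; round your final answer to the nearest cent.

PV of 6-year annuity: £6,490.00 × [1 − (1+0.054)^−6] / 0.054 = 32524.01339
Perpetuity value at year 6: £30,300.00 / 0.054 = 561111.11111
PV of perpetuity: 561111.11111 / (1+0.054)^6 = 409265.56324
Total PV = 32524.01339 + 409265.56324 = 441789.57663

£441789.58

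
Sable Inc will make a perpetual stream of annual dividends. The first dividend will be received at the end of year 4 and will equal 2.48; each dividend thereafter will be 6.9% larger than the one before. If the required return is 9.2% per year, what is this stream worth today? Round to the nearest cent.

82.80

Value at end of year 3: C₁ / (r − g) = 2.48 / (0.092 − 0.069) = 107.8261
Discount to today: PV = 107.8261 / (1 + 0.092)^3 = 107.8261 / 1.302171 = 82.80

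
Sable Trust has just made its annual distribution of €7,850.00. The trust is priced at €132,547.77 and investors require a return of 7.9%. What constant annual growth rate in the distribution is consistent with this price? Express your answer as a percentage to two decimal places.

P = D₀(1+g)/(r−g) ⇒ P(r−g) = D₀(1+g) ⇒ g(P+D₀) = P·r − D₀
g = (P·r − D₀)/(P + D₀) = (€132,547.77×0.079 − €7,850.00) / (€132,547.77 + €7,850.00) = 0.018670

1.87%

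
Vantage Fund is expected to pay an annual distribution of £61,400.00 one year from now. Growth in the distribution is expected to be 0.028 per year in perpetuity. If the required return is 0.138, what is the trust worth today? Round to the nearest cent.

£558181.82

Growing perpetuity: P = D₁ / (r − g) = £61,400.0000 / (0.138 − 0.028) = £558,181.82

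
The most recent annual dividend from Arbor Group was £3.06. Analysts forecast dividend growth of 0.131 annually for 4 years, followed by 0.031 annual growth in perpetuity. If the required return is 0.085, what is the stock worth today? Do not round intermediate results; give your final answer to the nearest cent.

D_1 = 3.46086
D_2 = 3.91423
D_3 = 4.42700
D_4 = 5.00693
Terminal value at year 4: TV = D_4×(1+g_2)/(r−g_2) = 5.16215/0.054 = 95.59535
P_0 = D_1/(1+r)^1 + D_2/(1+r)^2 + D_3/(1+r)^3 + D_4/(1+r)^4 + TV/(1+r)^4
    = 3.18973 + 3.32497 + 3.46593 + 3.61287 + 68.97914 = 82.57265

£82.57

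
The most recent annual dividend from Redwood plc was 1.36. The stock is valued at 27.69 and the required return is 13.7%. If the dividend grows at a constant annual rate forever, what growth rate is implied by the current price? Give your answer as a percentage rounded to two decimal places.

P = D₀(1+g)/(r−g) ⇒ P(r−g) = D₀(1+g) ⇒ g(P+D₀) = P·r − D₀
g = (P·r − D₀)/(P + D₀) = (27.69×0.137 − 1.36) / (27.69 + 1.36) = 0.083770

8.38%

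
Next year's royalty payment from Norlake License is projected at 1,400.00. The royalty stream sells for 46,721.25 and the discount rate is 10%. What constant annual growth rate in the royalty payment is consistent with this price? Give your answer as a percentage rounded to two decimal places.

7.00%

P = D₁/(r−g) ⇒ g = r − D₁/P = 0.1 − 1,400.00/46,721.25 = 0.070035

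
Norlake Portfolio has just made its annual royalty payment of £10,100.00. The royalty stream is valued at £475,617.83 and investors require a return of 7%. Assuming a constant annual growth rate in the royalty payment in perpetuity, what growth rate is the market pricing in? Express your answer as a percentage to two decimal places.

P = D₀(1+g)/(r−g) ⇒ P(r−g) = D₀(1+g) ⇒ g(P+D₀) = P·r − D₀
g = (P·r − D₀)/(P + D₀) = (£475,617.83×0.07 − £10,100.00) / (£475,617.83 + £10,100.00) = 0.047750

4.78%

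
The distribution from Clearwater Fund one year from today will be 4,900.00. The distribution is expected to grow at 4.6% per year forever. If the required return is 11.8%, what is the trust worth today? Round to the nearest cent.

Growing perpetuity: P = D₁ / (r − g) = 4,900.0000 / (0.118 − 0.046) = 68,055.56

68055.56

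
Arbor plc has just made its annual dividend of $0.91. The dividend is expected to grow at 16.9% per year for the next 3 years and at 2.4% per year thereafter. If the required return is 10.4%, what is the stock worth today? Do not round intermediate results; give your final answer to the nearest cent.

$16.89

D_1 = 1.06379
D_2 = 1.24357
D_3 = 1.45373
Terminal value at year 3: TV = D_3×(1+g_2)/(r−g_2) = 1.48862/0.08 = 18.60779
P_0 = D_1/(1+r)^1 + D_2/(1+r)^2 + D_3/(1+r)^3 + TV/(1+r)^3
    = 0.96358 + 1.02031 + 1.08038 + 13.82890 = 16.89317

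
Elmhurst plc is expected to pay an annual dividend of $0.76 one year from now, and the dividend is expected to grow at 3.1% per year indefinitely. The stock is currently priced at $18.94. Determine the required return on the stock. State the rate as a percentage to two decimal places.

P = D₁/(r − g) ⇒ r = D₁/P + g = $0.7600/$18.94 + 0.031 = 0.040127 + 0.031 = 0.071127

7.11%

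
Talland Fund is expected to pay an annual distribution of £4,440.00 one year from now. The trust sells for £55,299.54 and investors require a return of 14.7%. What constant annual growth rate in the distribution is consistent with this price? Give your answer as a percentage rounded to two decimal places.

P = D₁/(r−g) ⇒ g = r − D₁/P = 0.147 − £4,440.00/£55,299.54 = 0.066710

6.67%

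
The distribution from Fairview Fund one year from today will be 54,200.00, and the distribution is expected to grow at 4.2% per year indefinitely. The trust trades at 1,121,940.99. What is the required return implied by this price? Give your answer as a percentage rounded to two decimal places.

9.03%

P = D₁/(r − g) ⇒ r = D₁/P + g = 54,200.0000/1,121,940.99 + 0.042 = 0.048309 + 0.042 = 0.090309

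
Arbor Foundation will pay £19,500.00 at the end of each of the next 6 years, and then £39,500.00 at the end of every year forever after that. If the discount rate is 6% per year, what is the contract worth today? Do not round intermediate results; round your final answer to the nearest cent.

£559986.85

PV of 6-year annuity: £19,500.00 × [1 − (1+0.06)^−6] / 0.06 = 95887.82436
Perpetuity value at year 6: £39,500.00 / 0.06 = 658333.33333
PV of perpetuity: 658333.33333 / (1+0.06)^6 = 464099.02246
Total PV = 95887.82436 + 464099.02246 = 559986.84681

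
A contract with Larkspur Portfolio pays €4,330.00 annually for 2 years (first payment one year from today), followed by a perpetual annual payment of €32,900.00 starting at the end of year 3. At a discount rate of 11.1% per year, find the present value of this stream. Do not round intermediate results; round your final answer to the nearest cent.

€247534.50

PV of 2-year annuity: €4,330.00 × [1 − (1+0.111)^−2] / 0.111 = 7405.39130
Perpetuity value at year 2: €32,900.00 / 0.111 = 296396.39640
PV of perpetuity: 296396.39640 / (1+0.111)^2 = 240129.10450
Total PV = 7405.39130 + 240129.10450 = 247534.49580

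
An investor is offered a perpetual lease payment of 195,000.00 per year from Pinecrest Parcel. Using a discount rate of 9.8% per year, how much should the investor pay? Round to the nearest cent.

Level perpetuity: PV = C / r = 195,000.00 / 0.098 = 1,989,795.92

1989795.92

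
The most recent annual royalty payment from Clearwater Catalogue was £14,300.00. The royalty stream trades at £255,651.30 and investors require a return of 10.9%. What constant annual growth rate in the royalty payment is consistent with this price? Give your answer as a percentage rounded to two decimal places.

5.03%

P = D₀(1+g)/(r−g) ⇒ P(r−g) = D₀(1+g) ⇒ g(P+D₀) = P·r − D₀
g = (P·r − D₀)/(P + D₀) = (£255,651.30×0.109 − £14,300.00) / (£255,651.30 + £14,300.00) = 0.050253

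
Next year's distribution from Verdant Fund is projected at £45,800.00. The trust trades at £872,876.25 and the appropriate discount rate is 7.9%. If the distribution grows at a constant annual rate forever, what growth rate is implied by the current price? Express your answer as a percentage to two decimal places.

P = D₁/(r−g) ⇒ g = r − D₁/P = 0.079 − £45,800.00/£872,876.25 = 0.026530

2.65%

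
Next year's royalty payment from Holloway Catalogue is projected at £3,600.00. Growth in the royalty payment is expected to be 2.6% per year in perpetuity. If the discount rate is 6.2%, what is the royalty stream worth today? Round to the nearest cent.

£100000.00

Growing perpetuity: P = D₁ / (r − g) = £3,600.0000 / (0.062 − 0.026) = £100,000.00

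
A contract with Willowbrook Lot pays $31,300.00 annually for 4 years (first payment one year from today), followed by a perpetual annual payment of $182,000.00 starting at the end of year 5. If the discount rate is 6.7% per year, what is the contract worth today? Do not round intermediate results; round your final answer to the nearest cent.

PV of 4-year annuity: $31,300.00 × [1 − (1+0.067)^−4] / 0.067 = 106741.71030
Perpetuity value at year 4: $182,000.00 / 0.067 = 2716417.91045
PV of perpetuity: 2716417.91045 / (1+0.067)^4 = 2095747.26268
Total PV = 106741.71030 + 2095747.26268 = 2202488.97299

$2202488.97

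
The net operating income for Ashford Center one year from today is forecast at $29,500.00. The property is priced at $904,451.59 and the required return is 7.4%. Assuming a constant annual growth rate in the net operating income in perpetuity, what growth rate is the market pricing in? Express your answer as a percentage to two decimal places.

P = D₁/(r−g) ⇒ g = r − D₁/P = 0.074 − $29,500.00/$904,451.59 = 0.041384

4.14%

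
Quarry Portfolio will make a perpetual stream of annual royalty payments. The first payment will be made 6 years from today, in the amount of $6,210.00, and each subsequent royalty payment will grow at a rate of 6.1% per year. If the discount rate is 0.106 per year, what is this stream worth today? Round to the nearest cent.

$83387.98

Value at end of year 5: C₁ / (r − g) = $6,210.00 / (0.106 − 0.061) = $138,000.0000
Discount to today: PV = $138,000.0000 / (1 + 0.106)^5 = $138,000.0000 / 1.654915 = $83,387.98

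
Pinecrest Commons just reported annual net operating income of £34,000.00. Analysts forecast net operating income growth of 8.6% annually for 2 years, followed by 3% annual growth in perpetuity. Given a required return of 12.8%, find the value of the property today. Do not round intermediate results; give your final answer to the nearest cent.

£395480.68

D_1 = 36924.00000
D_2 = 40099.46400
Terminal value at year 2: TV = D_2×(1+g_2)/(r−g_2) = 41302.44792/0.098 = 421453.55020
P_0 = D_1/(1+r)^1 + D_2/(1+r)^2 + TV/(1+r)^2
    = 32734.04255 + 31515.22182 + 331231.41300 = 395480.67738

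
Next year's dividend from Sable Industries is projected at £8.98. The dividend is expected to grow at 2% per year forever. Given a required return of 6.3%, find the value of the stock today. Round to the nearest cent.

Growing perpetuity: P = D₁ / (r − g) = £8.9800 / (0.063 − 0.02) = £208.84

£208.84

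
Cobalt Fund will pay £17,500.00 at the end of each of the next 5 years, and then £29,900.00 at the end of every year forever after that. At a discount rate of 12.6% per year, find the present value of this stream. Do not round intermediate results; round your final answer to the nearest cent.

PV of 5-year annuity: £17,500.00 × [1 − (1+0.126)^−5] / 0.126 = 62157.05976
Perpetuity value at year 5: £29,900.00 / 0.126 = 237301.58730
PV of perpetuity: 237301.58730 / (1+0.126)^5 = 131101.81091
Total PV = 62157.05976 + 131101.81091 = 193258.87067

£193258.87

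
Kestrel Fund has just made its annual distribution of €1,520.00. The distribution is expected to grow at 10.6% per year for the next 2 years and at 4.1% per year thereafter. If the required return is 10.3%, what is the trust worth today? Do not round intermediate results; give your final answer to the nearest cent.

D_1 = 1681.12000
D_2 = 1859.31872
Terminal value at year 2: TV = D_2×(1+g_2)/(r−g_2) = 1935.55079/0.062 = 31218.56109
P_0 = D_1/(1+r)^1 + D_2/(1+r)^2 + TV/(1+r)^2
    = 1524.13418 + 1528.27960 + 25660.30753 = 28712.72132

€28712.72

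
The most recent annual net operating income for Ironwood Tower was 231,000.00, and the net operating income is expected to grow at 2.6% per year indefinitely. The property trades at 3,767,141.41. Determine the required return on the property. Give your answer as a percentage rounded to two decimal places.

D₁ = 231,000.00 × 1.026 = 237,006.0000
P = D₁/(r − g) ⇒ r = D₁/P + g = 237,006.0000/3,767,141.41 + 0.026 = 0.062914 + 0.026 = 0.088914

8.89%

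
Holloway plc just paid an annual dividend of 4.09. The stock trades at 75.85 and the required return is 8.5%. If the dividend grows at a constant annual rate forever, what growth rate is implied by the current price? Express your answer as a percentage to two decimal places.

2.95%

P = D₀(1+g)/(r−g) ⇒ P(r−g) = D₀(1+g) ⇒ g(P+D₀) = P·r − D₀
g = (P·r − D₀)/(P + D₀) = (75.85×0.085 − 4.09) / (75.85 + 4.09) = 0.029488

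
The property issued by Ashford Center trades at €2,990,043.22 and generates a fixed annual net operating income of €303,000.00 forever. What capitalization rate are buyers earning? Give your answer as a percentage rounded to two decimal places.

10.13%

P = C/r ⇒ r = C/P = €303,000.00/€2,990,043.22 = 0.101336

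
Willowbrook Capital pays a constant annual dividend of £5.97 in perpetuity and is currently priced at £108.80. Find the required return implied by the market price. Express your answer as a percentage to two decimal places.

P = C/r ⇒ r = C/P = £5.97/£108.80 = 0.054871

5.49%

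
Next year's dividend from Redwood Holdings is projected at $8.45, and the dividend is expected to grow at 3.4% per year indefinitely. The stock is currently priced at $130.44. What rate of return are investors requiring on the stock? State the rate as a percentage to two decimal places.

9.88%

P = D₁/(r − g) ⇒ r = D₁/P + g = $8.4500/$130.44 + 0.034 = 0.064781 + 0.034 = 0.098781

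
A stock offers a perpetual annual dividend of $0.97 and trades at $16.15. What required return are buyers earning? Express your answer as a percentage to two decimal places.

6.01%

P = C/r ⇒ r = C/P = $0.97/$16.15 = 0.060062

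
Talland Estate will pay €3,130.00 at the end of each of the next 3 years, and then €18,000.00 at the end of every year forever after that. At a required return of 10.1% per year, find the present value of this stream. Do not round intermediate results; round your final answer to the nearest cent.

€141303.34

PV of 3-year annuity: €3,130.00 × [1 − (1+0.101)^−3] / 0.101 = 7770.16363
Perpetuity value at year 3: €18,000.00 / 0.101 = 178217.82178
PV of perpetuity: 178217.82178 / (1+0.101)^3 = 133533.17473
Total PV = 7770.16363 + 133533.17473 = 141303.33836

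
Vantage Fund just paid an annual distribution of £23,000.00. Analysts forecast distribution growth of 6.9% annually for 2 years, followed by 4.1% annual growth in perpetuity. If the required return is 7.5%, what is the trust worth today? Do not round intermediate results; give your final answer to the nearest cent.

£741982.52

D_1 = 24587.00000
D_2 = 26283.50300
Terminal value at year 2: TV = D_2×(1+g_2)/(r−g_2) = 27361.12662/0.034 = 804739.01832
P_0 = D_1/(1+r)^1 + D_2/(1+r)^2 + TV/(1+r)^2
    = 22871.62791 + 22743.97231 + 696366.91688 = 741982.51710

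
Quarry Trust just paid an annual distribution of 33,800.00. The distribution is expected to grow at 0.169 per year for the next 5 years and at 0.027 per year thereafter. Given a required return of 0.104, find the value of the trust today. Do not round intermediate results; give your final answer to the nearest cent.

801399.79

D_1 = 39512.20000
D_2 = 46189.76180
D_3 = 53995.83154
D_4 = 63121.12708
D_5 = 73788.59755
Terminal value at year 5: TV = D_5×(1+g_2)/(r−g_2) = 75780.88968/0.077 = 984167.39850
P_0 = D_1/(1+r)^1 + D_2/(1+r)^2 + D_3/(1+r)^3 + D_4/(1+r)^4 + D_5/(1+r)^5 + TV/(1+r)^5
    = 35790.03623 + 37897.23945 + 40128.50808 + 42491.14669 + 44992.88993 + 600099.97344 = 801399.79382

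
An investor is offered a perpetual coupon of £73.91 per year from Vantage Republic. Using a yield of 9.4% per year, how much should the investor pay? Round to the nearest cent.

Level perpetuity: PV = C / r = £73.91 / 0.094 = £786.28

£786.28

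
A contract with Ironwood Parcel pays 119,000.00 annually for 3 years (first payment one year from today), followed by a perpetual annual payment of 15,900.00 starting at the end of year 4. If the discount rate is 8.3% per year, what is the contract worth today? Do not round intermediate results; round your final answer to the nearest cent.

455833.24

PV of 3-year annuity: 119,000.00 × [1 − (1+0.083)^−3] / 0.083 = 305022.01237
Perpetuity value at year 3: 15,900.00 / 0.083 = 191566.26506
PV of perpetuity: 191566.26506 / (1+0.083)^3 = 150811.22307
Total PV = 305022.01237 + 150811.22307 = 455833.23544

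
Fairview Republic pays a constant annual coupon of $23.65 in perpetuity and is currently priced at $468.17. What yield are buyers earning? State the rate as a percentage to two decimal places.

5.05%

P = C/r ⇒ r = C/P = $23.65/$468.17 = 0.050516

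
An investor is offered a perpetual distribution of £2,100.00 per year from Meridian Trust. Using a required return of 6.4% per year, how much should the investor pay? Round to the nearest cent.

£32812.50

Level perpetuity: PV = C / r = £2,100.00 / 0.064 = £32,812.50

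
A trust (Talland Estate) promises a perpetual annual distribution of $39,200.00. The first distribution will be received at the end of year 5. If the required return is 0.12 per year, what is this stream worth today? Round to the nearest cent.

Value at end of year 4: C / r = $39,200.00 / 0.12 = $326,666.6667
Discount to today: PV = $326,666.6667 / (1 + 0.12)^4 = $326,666.6667 / 1.573519 = $207,602.57

$207602.57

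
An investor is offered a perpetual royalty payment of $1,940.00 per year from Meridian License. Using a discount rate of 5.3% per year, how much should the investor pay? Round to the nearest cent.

Level perpetuity: PV = C / r = $1,940.00 / 0.053 = $36,603.77

$36603.77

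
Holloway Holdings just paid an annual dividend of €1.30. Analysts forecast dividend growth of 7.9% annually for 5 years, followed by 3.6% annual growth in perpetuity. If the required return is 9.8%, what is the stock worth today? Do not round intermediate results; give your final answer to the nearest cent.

D_1 = 1.40270
D_2 = 1.51351
D_3 = 1.63308
D_4 = 1.76209
D_5 = 1.90130
Terminal value at year 5: TV = D_5×(1+g_2)/(r−g_2) = 1.96975/0.062 = 31.77010
P_0 = D_1/(1+r)^1 + D_2/(1+r)^2 + D_3/(1+r)^3 + D_4/(1+r)^4 + D_5/(1+r)^5 + TV/(1+r)^5
    = 1.27750 + 1.25540 + 1.23367 + 1.21233 + 1.19135 + 19.90705 = 26.07730

€26.08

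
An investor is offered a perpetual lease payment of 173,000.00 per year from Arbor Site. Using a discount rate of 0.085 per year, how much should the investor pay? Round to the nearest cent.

Level perpetuity: PV = C / r = 173,000.00 / 0.085 = 2,035,294.12

2035294.12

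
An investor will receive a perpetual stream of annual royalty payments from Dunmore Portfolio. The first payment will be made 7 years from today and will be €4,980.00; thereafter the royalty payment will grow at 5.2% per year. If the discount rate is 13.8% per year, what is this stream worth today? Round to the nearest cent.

Value at end of year 6: C₁ / (r − g) = €4,980.00 / (0.138 − 0.052) = €57,906.9767
Discount to today: PV = €57,906.9767 / (1 + 0.138)^6 = €57,906.9767 / 2.171969 = €26,661.05

€26661.05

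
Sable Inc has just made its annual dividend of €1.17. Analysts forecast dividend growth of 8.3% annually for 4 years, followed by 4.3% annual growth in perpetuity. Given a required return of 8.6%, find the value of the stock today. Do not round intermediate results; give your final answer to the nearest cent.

D_1 = 1.26711
D_2 = 1.37228
D_3 = 1.48618
D_4 = 1.60953
Terminal value at year 4: TV = D_4×(1+g_2)/(r−g_2) = 1.67874/0.043 = 39.04052
P_0 = D_1/(1+r)^1 + D_2/(1+r)^2 + D_3/(1+r)^3 + D_4/(1+r)^4 + TV/(1+r)^4
    = 1.16677 + 1.16354 + 1.16033 + 1.15713 + 28.06702 = 32.71478

€32.71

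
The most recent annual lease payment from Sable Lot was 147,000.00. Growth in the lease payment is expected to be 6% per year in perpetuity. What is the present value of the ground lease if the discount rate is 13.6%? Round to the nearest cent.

D₁ = D₀ × (1 + g) = 147,000.00 × 1.06 = 155,820.0000
Growing perpetuity: P = D₁ / (r − g) = 155,820.0000 / (0.136 − 0.06) = 2,050,263.16

2050263.16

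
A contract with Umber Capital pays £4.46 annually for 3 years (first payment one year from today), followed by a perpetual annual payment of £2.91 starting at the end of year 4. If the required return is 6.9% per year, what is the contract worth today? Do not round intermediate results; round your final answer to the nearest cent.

PV of 3-year annuity: £4.46 × [1 − (1+0.069)^−3] / 0.069 = 11.72587
Perpetuity value at year 3: £2.91 / 0.069 = 42.17391
PV of perpetuity: 42.17391 / (1+0.069)^3 = 34.52318
Total PV = 11.72587 + 34.52318 = 46.24905

£46.25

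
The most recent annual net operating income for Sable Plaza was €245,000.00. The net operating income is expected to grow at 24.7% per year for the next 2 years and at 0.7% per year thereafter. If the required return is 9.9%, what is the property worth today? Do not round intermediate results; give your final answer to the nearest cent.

D_1 = 305515.00000
D_2 = 380977.20500
Terminal value at year 2: TV = D_2×(1+g_2)/(r−g_2) = 383644.04543/0.092 = 4170043.97212
P_0 = D_1/(1+r)^1 + D_2/(1+r)^2 + TV/(1+r)^2
    = 277993.63057 + 315430.44343 + 3452591.91880 = 4046015.99280

€4046015.99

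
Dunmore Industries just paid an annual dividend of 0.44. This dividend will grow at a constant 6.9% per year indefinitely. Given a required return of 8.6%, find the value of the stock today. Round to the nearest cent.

D₁ = D₀ × (1 + g) = 0.44 × 1.069 = 0.4704
Growing perpetuity: P = D₁ / (r − g) = 0.4704 / (0.086 − 0.069) = 27.67

27.67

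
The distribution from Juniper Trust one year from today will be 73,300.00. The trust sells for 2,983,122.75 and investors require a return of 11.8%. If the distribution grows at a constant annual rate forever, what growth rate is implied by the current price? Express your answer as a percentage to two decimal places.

9.34%

P = D₁/(r−g) ⇒ g = r − D₁/P = 0.118 − 73,300.00/2,983,122.75 = 0.093428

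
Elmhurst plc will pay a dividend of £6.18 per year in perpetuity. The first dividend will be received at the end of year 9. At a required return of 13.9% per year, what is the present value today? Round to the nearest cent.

£15.70

Value at end of year 8: C / r = £6.18 / 0.139 = £44.4604
Discount to today: PV = £44.4604 / (1 + 0.139)^8 = £44.4604 / 2.832630 = £15.70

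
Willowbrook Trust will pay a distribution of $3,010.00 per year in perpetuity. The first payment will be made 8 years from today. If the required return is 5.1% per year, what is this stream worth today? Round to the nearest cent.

Value at end of year 7: C / r = $3,010.00 / 0.051 = $59,019.6078
Discount to today: PV = $59,019.6078 / (1 + 0.051)^7 = $59,019.6078 / 1.416508 = $41,665.57

$41665.57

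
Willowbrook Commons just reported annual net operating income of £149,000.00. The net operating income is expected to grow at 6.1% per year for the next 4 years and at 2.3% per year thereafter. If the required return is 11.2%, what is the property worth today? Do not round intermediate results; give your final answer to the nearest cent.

D_1 = 158089.00000
D_2 = 167732.42900
D_3 = 177964.10717
D_4 = 188819.91771
Terminal value at year 4: TV = D_4×(1+g_2)/(r−g_2) = 193162.77581/0.089 = 2170368.26757
P_0 = D_1/(1+r)^1 + D_2/(1+r)^2 + D_3/(1+r)^3 + D_4/(1+r)^4 + TV/(1+r)^4
    = 142166.36691 + 135646.14684 + 129424.96565 + 123489.10841 + 1419430.98767 = 1950157.57547

£1950157.58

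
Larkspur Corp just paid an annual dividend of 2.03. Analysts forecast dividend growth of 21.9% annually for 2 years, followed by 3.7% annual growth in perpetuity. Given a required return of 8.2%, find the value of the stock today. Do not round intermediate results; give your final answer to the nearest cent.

D_1 = 2.47457
D_2 = 3.01650
Terminal value at year 2: TV = D_2×(1+g_2)/(r−g_2) = 3.12811/0.045 = 69.51359
P_0 = D_1/(1+r)^1 + D_2/(1+r)^2 + TV/(1+r)^2
    = 2.28703 + 2.57661 + 59.37658 = 64.24022

64.24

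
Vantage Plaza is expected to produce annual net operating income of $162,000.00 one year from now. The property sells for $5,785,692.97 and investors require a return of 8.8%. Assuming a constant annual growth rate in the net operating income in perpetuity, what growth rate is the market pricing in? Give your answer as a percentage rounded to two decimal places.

6.00%

P = D₁/(r−g) ⇒ g = r − D₁/P = 0.088 − $162,000.00/$5,785,692.97 = 0.060000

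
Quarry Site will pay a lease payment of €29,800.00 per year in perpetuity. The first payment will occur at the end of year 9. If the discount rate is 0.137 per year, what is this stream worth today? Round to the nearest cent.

€77877.50

Value at end of year 8: C / r = €29,800.00 / 0.137 = €217,518.2482
Discount to today: PV = €217,518.2482 / (1 + 0.137)^8 = €217,518.2482 / 2.793082 = €77,877.50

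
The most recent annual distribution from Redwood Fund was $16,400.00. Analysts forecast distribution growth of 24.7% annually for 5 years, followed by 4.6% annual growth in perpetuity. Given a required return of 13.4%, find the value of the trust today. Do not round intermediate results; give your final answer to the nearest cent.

$423467.32

D_1 = 20450.80000
D_2 = 25502.14760
D_3 = 31801.17806
D_4 = 39656.06904
D_5 = 49451.11809
Terminal value at year 5: TV = D_5×(1+g_2)/(r−g_2) = 51725.86952/0.088 = 587793.97184
P_0 = D_1/(1+r)^1 + D_2/(1+r)^2 + D_3/(1+r)^3 + D_4/(1+r)^4 + D_5/(1+r)^5 + TV/(1+r)^5
    = 18034.21517 + 19831.27541 + 21807.40779 + 23980.45636 + 26370.04328 + 313443.92359 = 423467.32160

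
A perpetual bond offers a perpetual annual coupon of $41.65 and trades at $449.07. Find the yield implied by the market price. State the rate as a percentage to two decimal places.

P = C/r ⇒ r = C/P = $41.65/$449.07 = 0.092747

9.27%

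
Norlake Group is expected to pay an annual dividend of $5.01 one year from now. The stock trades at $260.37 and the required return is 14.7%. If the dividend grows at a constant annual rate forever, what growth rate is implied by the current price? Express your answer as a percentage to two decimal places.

P = D₁/(r−g) ⇒ g = r − D₁/P = 0.147 − $5.01/$260.37 = 0.127758

12.78%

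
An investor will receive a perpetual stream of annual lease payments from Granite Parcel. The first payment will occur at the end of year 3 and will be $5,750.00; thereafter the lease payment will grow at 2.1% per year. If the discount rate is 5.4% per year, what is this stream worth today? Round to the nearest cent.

$156845.72

Value at end of year 2: C₁ / (r − g) = $5,750.00 / (0.054 − 0.021) = $174,242.4242
Discount to today: PV = $174,242.4242 / (1 + 0.054)^2 = $174,242.4242 / 1.110916 = $156,845.72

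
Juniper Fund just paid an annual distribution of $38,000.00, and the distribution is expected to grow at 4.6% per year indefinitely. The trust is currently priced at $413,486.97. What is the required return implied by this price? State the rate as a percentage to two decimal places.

14.21%

D₁ = $38,000.00 × 1.046 = $39,748.0000
P = D₁/(r − g) ⇒ r = D₁/P + g = $39,748.0000/$413,486.97 + 0.046 = 0.096129 + 0.046 = 0.142129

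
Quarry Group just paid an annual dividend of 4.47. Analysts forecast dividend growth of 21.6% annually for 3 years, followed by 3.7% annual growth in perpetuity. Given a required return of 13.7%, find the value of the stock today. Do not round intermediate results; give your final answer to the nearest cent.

72.06

D_1 = 5.43552
D_2 = 6.60959
D_3 = 8.03726
Terminal value at year 3: TV = D_3×(1+g_2)/(r−g_2) = 8.33464/0.1 = 83.34643
P_0 = D_1/(1+r)^1 + D_2/(1+r)^2 + D_3/(1+r)^3 + TV/(1+r)^3
    = 4.78058 + 5.11274 + 5.46798 + 56.70294 = 72.06424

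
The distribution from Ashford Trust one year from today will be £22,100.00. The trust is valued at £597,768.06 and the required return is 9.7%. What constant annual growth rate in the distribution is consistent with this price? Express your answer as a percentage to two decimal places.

6.00%

P = D₁/(r−g) ⇒ g = r − D₁/P = 0.097 − £22,100.00/£597,768.06 = 0.060029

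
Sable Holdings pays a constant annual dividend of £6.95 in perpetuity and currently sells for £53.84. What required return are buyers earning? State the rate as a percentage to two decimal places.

P = C/r ⇒ r = C/P = £6.95/£53.84 = 0.129086

12.91%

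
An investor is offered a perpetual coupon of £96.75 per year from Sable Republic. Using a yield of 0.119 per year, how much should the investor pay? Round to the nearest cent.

Level perpetuity: PV = C / r = £96.75 / 0.119 = £813.03

£813.03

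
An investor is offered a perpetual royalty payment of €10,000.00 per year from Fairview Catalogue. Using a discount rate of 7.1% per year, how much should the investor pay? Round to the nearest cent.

Level perpetuity: PV = C / r = €10,000.00 / 0.071 = €140,845.07

€140845.07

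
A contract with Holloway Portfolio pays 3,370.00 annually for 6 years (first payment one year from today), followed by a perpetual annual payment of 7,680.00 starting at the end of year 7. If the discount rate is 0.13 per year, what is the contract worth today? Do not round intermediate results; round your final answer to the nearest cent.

41847.48

PV of 6-year annuity: 3,370.00 × [1 − (1+0.13)^−6] / 0.13 = 13471.74279
Perpetuity value at year 6: 7,680.00 / 0.13 = 59076.92308
PV of perpetuity: 59076.92308 / (1+0.13)^6 = 28375.74070
Total PV = 13471.74279 + 28375.74070 = 41847.48349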